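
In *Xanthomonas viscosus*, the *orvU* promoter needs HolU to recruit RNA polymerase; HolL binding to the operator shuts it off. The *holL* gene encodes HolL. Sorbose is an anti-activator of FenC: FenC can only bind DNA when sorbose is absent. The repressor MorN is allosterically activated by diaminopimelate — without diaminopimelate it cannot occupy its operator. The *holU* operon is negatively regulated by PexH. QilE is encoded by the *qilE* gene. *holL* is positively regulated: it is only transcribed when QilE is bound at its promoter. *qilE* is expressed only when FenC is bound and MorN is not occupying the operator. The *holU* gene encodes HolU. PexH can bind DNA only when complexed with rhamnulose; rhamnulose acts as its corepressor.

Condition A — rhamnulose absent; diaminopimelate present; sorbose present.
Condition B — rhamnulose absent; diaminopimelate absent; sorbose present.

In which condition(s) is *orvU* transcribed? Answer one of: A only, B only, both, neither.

both

Condition A:
Rhamnulose is absent, so PexH is inactive.
With no repressor bound, *holU* is transcribed.
So HolU is produced and active.
Diaminopimelate is present, so MorN is active.
Sorbose is present, so FenC is inactive.
With repressor MorN bound, *qilE* is not transcribed.
So QilE is not produced.
Required activator QilE is absent, so *holL* is not transcribed.
So HolL is not produced.
No repressor is bound and HolU is active, so *orvU* is transcribed.
→ *orvU* is ON in A.
Condition B:
Rhamnulose is absent, so PexH is inactive.
With no repressor bound, *holU* is transcribed.
So HolU is produced and active.
Diaminopimelate is absent, so MorN is inactive.
Sorbose is present, so FenC is inactive.
Required activator FenC is absent, so *qilE* is not transcribed.
So QilE is not produced.
Required activator QilE is absent, so *holL* is not transcribed.
So HolL is not produced.
No repressor is bound and HolU is active, so *orvU* is transcribed.
→ *orvU* is ON in B.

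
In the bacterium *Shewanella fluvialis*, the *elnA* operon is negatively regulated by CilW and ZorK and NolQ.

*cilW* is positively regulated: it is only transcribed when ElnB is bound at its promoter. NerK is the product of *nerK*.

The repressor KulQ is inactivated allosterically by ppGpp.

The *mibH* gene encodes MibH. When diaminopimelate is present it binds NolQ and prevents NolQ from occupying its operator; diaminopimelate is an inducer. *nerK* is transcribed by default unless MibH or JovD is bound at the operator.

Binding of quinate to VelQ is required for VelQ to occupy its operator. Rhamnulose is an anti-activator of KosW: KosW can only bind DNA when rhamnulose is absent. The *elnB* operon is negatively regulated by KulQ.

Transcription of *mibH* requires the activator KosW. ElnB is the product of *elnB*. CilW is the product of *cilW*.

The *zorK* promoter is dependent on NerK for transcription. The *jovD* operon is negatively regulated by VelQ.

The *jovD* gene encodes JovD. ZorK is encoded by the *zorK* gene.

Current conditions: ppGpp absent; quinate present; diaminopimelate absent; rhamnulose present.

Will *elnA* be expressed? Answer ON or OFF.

ppGpp is absent, so KulQ is active.
With repressor KulQ bound, *elnB* is not transcribed.
So ElnB is not produced.
Required activator ElnB is absent, so *cilW* is not transcribed.
So CilW is not produced.
Rhamnulose is present, so KosW is inactive.
Required activator KosW is absent, so *mibH* is not transcribed.
So MibH is not produced.
Quinate is present, so VelQ is active.
With repressor VelQ bound, *jovD* is not transcribed.
So JovD is not produced.
With no repressor bound, *nerK* is transcribed.
So NerK is produced and active.
No repressor is bound and NerK is active, so *zorK* is transcribed.
So ZorK is produced and active.
Diaminopimelate is absent, so NolQ is active.
With repressor ZorK bound, *elnA* is not transcribed.

OFF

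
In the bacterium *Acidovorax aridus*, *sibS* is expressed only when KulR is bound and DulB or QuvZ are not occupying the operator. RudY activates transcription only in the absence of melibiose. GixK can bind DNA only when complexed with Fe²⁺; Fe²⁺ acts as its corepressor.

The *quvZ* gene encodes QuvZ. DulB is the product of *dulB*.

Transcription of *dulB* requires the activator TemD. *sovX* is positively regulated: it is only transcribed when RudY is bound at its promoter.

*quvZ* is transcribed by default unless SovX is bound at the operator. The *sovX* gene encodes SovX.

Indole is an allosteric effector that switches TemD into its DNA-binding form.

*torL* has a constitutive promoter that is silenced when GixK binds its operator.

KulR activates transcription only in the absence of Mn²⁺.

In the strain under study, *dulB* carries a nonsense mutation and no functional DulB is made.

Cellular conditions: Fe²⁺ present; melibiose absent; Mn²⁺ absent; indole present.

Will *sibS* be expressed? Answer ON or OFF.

ON

DulB is non-functional in this strain, so it has no effect.
Melibiose is absent, so RudY is active.
No repressor is bound and RudY is active, so *sovX* is transcribed.
So SovX is produced and active.
With repressor SovX bound, *quvZ* is not transcribed.
So QuvZ is not produced.
Mn²⁺ is absent, so KulR is active.
No repressor is bound and KulR is active, so *sibS* is transcribed.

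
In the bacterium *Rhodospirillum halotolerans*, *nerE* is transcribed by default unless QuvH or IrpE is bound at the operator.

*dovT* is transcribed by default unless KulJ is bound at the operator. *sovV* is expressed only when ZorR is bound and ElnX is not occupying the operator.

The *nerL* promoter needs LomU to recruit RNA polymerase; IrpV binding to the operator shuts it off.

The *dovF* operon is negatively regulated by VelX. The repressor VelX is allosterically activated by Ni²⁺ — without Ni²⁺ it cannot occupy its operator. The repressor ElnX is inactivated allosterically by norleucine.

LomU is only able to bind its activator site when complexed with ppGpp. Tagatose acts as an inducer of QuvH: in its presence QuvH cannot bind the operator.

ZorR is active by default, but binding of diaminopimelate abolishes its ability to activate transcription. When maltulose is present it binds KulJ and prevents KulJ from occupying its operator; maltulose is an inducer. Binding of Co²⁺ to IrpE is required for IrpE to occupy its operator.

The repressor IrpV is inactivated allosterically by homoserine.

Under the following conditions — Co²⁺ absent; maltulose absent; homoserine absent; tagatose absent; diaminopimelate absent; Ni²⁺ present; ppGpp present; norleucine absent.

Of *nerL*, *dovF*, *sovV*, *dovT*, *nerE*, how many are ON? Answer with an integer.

ppGpp is present, so LomU is active.
Homoserine is absent, so IrpV is active.
With repressor IrpV bound, *nerL* is not transcribed.
→ *nerL* is OFF.
Ni²⁺ is present, so VelX is active.
With repressor VelX bound, *dovF* is not transcribed.
→ *dovF* is OFF.
Norleucine is absent, so ElnX is active.
Diaminopimelate is absent, so ZorR is active.
With repressor ElnX bound, *sovV* is not transcribed.
→ *sovV* is OFF.
Maltulose is absent, so KulJ is active.
With repressor KulJ bound, *dovT* is not transcribed.
→ *dovT* is OFF.
Tagatose is absent, so QuvH is active.
Co²⁺ is absent, so IrpE is inactive.
With repressor QuvH bound, *nerE* is not transcribed.
→ *nerE* is OFF.
0 of the 5 genes are transcribed.

0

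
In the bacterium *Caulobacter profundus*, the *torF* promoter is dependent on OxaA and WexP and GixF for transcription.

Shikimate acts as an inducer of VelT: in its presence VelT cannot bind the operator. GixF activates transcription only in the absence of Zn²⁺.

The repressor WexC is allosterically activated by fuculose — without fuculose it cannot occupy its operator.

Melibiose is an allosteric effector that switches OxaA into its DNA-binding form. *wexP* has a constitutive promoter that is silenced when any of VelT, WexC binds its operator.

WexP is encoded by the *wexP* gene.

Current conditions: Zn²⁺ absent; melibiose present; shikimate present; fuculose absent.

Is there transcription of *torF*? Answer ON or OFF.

ON

Melibiose is present, so OxaA is active.
Shikimate is present, so VelT is inactive.
Fuculose is absent, so WexC is inactive.
With no repressor bound, *wexP* is transcribed.
So WexP is produced and active.
Zn²⁺ is absent, so GixF is active.
No repressor is bound and OxaA and WexP and GixF are active, so *torF* is transcribed.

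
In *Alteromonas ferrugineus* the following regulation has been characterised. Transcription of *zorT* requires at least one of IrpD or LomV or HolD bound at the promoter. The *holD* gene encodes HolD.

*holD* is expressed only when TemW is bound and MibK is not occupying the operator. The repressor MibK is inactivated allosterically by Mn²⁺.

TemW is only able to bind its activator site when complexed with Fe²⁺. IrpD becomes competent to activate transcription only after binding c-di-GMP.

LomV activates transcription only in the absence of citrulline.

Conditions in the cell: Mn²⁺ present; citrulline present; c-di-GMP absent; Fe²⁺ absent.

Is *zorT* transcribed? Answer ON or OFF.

OFF

c-di-GMP is absent, so IrpD is inactive.
Citrulline is present, so LomV is inactive.
Mn²⁺ is present, so MibK is inactive.
Fe²⁺ is absent, so TemW is inactive.
Required activator TemW is absent, so *holD* is not transcribed.
So HolD is not produced.
No activator is available at the *zorT* promoter, so *zorT* is not transcribed.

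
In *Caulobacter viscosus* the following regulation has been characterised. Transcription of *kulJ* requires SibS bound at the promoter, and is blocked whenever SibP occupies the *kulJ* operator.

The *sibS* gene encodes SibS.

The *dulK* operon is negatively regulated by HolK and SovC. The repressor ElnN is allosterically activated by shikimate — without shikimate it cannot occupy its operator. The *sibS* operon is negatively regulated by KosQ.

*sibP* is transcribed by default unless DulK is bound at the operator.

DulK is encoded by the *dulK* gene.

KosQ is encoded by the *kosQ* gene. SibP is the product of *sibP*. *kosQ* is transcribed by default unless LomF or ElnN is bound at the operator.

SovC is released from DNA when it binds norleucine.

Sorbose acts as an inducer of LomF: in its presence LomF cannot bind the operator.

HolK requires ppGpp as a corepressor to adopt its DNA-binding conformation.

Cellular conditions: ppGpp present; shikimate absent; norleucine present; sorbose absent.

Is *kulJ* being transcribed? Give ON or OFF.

ppGpp is present, so HolK is active.
Norleucine is present, so SovC is inactive.
With repressor HolK bound, *dulK* is not transcribed.
So DulK is not produced.
With no repressor bound, *sibP* is transcribed.
So SibP is produced and active.
Sorbose is absent, so LomF is active.
Shikimate is absent, so ElnN is inactive.
With repressor LomF bound, *kosQ* is not transcribed.
So KosQ is not produced.
With no repressor bound, *sibS* is transcribed.
So SibS is produced and active.
With repressor SibP bound, *kulJ* is not transcribed.

OFF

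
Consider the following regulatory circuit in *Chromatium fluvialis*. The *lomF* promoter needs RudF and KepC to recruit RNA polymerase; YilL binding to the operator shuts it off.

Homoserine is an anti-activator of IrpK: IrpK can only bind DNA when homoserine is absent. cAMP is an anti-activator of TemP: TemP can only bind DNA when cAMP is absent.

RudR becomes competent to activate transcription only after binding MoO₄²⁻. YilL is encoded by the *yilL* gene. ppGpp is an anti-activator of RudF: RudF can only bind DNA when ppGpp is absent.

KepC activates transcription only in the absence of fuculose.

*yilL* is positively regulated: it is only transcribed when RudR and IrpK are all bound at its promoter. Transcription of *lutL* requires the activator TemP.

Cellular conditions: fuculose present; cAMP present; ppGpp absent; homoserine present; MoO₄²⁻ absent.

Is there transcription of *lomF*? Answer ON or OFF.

OFF

MoO₄²⁻ is absent, so RudR is inactive.
Homoserine is present, so IrpK is inactive.
Required activator RudR is absent, so *yilL* is not transcribed.
So YilL is not produced.
ppGpp is absent, so RudF is active.
Fuculose is present, so KepC is inactive.
Required activator KepC is absent, so *lomF* is not transcribed.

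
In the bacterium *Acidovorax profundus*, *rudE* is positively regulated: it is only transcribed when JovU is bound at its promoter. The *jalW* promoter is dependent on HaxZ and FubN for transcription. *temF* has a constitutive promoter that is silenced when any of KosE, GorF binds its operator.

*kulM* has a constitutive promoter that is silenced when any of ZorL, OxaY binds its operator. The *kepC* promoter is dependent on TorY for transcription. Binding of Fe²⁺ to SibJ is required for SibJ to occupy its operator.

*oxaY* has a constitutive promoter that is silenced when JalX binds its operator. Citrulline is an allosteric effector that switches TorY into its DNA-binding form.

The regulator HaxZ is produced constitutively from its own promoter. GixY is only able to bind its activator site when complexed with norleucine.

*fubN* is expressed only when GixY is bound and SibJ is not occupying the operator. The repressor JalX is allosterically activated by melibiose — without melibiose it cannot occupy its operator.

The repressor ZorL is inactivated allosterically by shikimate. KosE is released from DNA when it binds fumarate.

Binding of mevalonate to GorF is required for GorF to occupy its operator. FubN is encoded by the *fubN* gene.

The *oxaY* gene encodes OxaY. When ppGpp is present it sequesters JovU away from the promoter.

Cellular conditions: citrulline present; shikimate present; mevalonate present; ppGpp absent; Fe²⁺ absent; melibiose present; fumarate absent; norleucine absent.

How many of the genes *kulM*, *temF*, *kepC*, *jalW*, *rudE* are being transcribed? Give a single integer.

Shikimate is present, so ZorL is inactive.
Melibiose is present, so JalX is active.
With repressor JalX bound, *oxaY* is not transcribed.
So OxaY is not produced.
With no repressor bound, *kulM* is transcribed.
→ *kulM* is ON.
Fumarate is absent, so KosE is active.
Mevalonate is present, so GorF is active.
With repressor KosE bound, *temF* is not transcribed.
→ *temF* is OFF.
Citrulline is present, so TorY is active.
No repressor is bound and TorY is active, so *kepC* is transcribed.
→ *kepC* is ON.
HaxZ is produced constitutively and is active.
Norleucine is absent, so GixY is inactive.
Fe²⁺ is absent, so SibJ is inactive.
Required activator GixY is absent, so *fubN* is not transcribed.
So FubN is not produced.
Required activator FubN is absent, so *jalW* is not transcribed.
→ *jalW* is OFF.
ppGpp is absent, so JovU is active.
No repressor is bound and JovU is active, so *rudE* is transcribed.
→ *rudE* is ON.
3 of the 5 genes are transcribed.

3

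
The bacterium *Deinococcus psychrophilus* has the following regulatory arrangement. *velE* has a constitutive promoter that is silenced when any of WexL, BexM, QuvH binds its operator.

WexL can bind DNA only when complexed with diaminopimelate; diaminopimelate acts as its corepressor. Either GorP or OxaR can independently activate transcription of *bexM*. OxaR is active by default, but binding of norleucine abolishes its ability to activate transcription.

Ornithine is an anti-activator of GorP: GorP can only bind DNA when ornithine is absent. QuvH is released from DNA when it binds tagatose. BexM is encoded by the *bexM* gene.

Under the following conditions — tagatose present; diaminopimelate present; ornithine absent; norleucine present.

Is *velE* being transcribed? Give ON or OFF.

Diaminopimelate is present, so WexL is active.
Ornithine is absent, so GorP is active.
Norleucine is present, so OxaR is inactive.
Activator GorP is present, so *bexM* is transcribed.
So BexM is produced and active.
Tagatose is present, so QuvH is inactive.
With repressor WexL bound, *velE* is not transcribed.

OFF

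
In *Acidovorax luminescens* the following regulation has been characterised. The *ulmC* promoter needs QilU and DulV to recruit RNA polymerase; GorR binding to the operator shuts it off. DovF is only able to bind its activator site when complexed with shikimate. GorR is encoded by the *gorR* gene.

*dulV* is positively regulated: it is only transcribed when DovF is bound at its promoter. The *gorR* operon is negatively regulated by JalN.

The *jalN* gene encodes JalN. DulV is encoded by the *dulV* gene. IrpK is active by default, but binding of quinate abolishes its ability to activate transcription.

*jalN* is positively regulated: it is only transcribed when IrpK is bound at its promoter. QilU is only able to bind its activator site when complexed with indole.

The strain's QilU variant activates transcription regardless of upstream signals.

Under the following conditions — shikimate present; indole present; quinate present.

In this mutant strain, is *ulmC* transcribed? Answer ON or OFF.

Quinate is present, so IrpK is inactive.
Required activator IrpK is absent, so *jalN* is not transcribed.
So JalN is not produced.
With no repressor bound, *gorR* is transcribed.
So GorR is produced and active.
QilU is constitutively active in this strain.
Shikimate is present, so DovF is active.
No repressor is bound and DovF is active, so *dulV* is transcribed.
So DulV is produced and active.
With repressor GorR bound, *ulmC* is not transcribed.

OFF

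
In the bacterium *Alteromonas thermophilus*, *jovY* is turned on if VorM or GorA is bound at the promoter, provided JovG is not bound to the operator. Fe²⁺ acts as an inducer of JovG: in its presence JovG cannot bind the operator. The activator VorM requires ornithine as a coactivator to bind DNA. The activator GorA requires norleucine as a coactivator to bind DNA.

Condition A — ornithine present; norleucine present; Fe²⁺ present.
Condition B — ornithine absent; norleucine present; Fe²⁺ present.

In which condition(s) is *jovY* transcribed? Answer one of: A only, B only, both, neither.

both

Condition A:
Ornithine is present, so VorM is active.
Norleucine is present, so GorA is active.
Fe²⁺ is present, so JovG is inactive.
Activator VorM is present, so *jovY* is transcribed.
→ *jovY* is ON in A.
Condition B:
Ornithine is absent, so VorM is inactive.
Norleucine is present, so GorA is active.
Fe²⁺ is present, so JovG is inactive.
Activator GorA is present, so *jovY* is transcribed.
→ *jovY* is ON in B.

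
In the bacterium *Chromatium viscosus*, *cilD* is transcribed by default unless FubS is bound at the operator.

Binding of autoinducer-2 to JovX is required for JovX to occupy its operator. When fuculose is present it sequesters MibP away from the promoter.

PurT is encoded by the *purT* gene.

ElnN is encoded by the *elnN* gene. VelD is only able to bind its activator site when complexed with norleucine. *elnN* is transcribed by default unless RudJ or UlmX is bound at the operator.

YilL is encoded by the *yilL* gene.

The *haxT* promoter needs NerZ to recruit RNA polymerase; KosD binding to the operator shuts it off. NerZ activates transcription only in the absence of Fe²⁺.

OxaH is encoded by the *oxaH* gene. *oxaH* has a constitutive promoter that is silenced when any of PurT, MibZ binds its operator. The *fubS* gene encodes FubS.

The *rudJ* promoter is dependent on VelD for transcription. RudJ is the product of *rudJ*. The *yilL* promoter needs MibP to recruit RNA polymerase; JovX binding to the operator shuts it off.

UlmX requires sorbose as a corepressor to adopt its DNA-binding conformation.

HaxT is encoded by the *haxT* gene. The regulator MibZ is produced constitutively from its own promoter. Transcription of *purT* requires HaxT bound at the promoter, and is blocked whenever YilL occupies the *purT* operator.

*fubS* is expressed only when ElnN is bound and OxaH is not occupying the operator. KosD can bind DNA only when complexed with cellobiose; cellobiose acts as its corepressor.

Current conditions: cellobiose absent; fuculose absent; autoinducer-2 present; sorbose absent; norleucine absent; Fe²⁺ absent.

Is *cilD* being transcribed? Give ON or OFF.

OFF

Fuculose is absent, so MibP is active.
Autoinducer-2 is present, so JovX is active.
With repressor JovX bound, *yilL* is not transcribed.
So YilL is not produced.
Fe²⁺ is absent, so NerZ is active.
Cellobiose is absent, so KosD is inactive.
No repressor is bound and NerZ is active, so *haxT* is transcribed.
So HaxT is produced and active.
No repressor is bound and HaxT is active, so *purT* is transcribed.
So PurT is produced and active.
MibZ is produced constitutively and is active.
With repressor PurT bound, *oxaH* is not transcribed.
So OxaH is not produced.
Norleucine is absent, so VelD is inactive.
Required activator VelD is absent, so *rudJ* is not transcribed.
So RudJ is not produced.
Sorbose is absent, so UlmX is inactive.
With no repressor bound, *elnN* is transcribed.
So ElnN is produced and active.
No repressor is bound and ElnN is active, so *fubS* is transcribed.
So FubS is produced and active.
With repressor FubS bound, *cilD* is not transcribed.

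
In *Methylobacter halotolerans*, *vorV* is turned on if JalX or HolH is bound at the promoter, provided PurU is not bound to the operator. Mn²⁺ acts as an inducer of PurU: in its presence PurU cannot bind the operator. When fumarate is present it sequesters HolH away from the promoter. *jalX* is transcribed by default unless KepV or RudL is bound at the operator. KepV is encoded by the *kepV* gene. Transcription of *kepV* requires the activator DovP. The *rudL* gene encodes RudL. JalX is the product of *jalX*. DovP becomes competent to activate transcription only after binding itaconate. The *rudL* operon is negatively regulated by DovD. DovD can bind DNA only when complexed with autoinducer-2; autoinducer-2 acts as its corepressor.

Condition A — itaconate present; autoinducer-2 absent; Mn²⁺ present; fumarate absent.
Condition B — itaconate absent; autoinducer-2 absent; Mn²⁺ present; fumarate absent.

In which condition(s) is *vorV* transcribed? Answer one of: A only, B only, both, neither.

both

Condition A:
Itaconate is present, so DovP is active.
No repressor is bound and DovP is active, so *kepV* is transcribed.
So KepV is produced and active.
Autoinducer-2 is absent, so DovD is inactive.
With no repressor bound, *rudL* is transcribed.
So RudL is produced and active.
With repressor KepV bound, *jalX* is not transcribed.
So JalX is not produced.
Mn²⁺ is present, so PurU is inactive.
Fumarate is absent, so HolH is active.
Activator HolH is present, so *vorV* is transcribed.
→ *vorV* is ON in A.
Condition B:
Itaconate is absent, so DovP is inactive.
Required activator DovP is absent, so *kepV* is not transcribed.
So KepV is not produced.
Autoinducer-2 is absent, so DovD is inactive.
With no repressor bound, *rudL* is transcribed.
So RudL is produced and active.
With repressor RudL bound, *jalX* is not transcribed.
So JalX is not produced.
Mn²⁺ is present, so PurU is inactive.
Fumarate is absent, so HolH is active.
Activator HolH is present, so *vorV* is transcribed.
→ *vorV* is ON in B.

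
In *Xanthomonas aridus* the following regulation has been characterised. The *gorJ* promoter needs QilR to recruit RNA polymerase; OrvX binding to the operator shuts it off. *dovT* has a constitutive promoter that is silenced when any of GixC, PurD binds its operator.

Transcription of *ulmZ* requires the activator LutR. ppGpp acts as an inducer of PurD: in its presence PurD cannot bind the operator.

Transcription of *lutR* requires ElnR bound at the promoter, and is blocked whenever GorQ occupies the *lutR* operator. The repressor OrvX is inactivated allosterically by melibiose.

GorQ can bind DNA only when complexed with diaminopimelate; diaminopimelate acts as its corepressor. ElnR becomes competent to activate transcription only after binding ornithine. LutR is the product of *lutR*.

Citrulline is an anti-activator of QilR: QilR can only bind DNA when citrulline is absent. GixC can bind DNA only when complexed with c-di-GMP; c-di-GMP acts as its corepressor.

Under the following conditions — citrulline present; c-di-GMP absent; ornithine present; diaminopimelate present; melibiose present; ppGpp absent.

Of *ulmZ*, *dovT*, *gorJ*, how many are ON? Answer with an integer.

Diaminopimelate is present, so GorQ is active.
Ornithine is present, so ElnR is active.
With repressor GorQ bound, *lutR* is not transcribed.
So LutR is not produced.
Required activator LutR is absent, so *ulmZ* is not transcribed.
→ *ulmZ* is OFF.
c-di-GMP is absent, so GixC is inactive.
ppGpp is absent, so PurD is active.
With repressor PurD bound, *dovT* is not transcribed.
→ *dovT* is OFF.
Melibiose is present, so OrvX is inactive.
Citrulline is present, so QilR is inactive.
Required activator QilR is absent, so *gorJ* is not transcribed.
→ *gorJ* is OFF.
0 of the 3 genes are transcribed.

0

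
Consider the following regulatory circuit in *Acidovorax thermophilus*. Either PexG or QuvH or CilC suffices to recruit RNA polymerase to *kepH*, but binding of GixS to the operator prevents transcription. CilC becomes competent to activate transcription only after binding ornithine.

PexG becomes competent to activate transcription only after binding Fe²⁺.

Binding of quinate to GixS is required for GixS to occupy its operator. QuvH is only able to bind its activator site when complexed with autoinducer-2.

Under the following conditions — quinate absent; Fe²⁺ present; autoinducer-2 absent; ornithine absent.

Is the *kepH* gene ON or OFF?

Quinate is absent, so GixS is inactive.
Fe²⁺ is present, so PexG is active.
Autoinducer-2 is absent, so QuvH is inactive.
Ornithine is absent, so CilC is inactive.
Activator PexG is present, so *kepH* is transcribed.

ON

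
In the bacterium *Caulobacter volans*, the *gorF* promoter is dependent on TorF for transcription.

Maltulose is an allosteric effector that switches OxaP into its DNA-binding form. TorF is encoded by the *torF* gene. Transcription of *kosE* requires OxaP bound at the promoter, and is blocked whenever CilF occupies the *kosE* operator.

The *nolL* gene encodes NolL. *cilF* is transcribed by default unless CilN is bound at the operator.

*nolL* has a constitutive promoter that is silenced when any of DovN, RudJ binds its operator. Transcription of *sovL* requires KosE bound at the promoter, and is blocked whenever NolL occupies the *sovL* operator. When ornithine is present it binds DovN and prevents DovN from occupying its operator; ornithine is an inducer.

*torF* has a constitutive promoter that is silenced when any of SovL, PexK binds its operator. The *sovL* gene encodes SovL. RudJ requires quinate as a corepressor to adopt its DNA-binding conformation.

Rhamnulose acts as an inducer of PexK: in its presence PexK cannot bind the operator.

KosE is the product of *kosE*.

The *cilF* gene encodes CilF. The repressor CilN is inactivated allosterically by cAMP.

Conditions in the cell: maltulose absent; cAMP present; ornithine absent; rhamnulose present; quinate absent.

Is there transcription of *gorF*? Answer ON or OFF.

ON

cAMP is present, so CilN is inactive.
With no repressor bound, *cilF* is transcribed.
So CilF is produced and active.
Maltulose is absent, so OxaP is inactive.
With repressor CilF bound, *kosE* is not transcribed.
So KosE is not produced.
Ornithine is absent, so DovN is active.
Quinate is absent, so RudJ is inactive.
With repressor DovN bound, *nolL* is not transcribed.
So NolL is not produced.
Required activator KosE is absent, so *sovL* is not transcribed.
So SovL is not produced.
Rhamnulose is present, so PexK is inactive.
With no repressor bound, *torF* is transcribed.
So TorF is produced and active.
No repressor is bound and TorF is active, so *gorF* is transcribed.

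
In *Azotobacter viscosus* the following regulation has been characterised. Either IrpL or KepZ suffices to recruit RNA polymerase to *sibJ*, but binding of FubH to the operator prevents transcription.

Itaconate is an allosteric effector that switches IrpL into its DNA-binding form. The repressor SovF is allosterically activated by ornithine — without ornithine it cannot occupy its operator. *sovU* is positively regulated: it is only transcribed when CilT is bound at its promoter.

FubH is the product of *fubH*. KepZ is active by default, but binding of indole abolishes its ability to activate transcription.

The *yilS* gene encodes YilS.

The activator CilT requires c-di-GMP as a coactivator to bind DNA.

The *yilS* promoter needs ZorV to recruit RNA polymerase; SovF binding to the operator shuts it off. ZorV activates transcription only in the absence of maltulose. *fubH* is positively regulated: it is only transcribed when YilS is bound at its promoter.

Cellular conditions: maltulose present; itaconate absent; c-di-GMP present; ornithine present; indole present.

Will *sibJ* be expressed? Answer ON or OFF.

Itaconate is absent, so IrpL is inactive.
Indole is present, so KepZ is inactive.
Maltulose is present, so ZorV is inactive.
Ornithine is present, so SovF is active.
With repressor SovF bound, *yilS* is not transcribed.
So YilS is not produced.
Required activator YilS is absent, so *fubH* is not transcribed.
So FubH is not produced.
No activator is available at the *sibJ* promoter, so *sibJ* is not transcribed.

OFF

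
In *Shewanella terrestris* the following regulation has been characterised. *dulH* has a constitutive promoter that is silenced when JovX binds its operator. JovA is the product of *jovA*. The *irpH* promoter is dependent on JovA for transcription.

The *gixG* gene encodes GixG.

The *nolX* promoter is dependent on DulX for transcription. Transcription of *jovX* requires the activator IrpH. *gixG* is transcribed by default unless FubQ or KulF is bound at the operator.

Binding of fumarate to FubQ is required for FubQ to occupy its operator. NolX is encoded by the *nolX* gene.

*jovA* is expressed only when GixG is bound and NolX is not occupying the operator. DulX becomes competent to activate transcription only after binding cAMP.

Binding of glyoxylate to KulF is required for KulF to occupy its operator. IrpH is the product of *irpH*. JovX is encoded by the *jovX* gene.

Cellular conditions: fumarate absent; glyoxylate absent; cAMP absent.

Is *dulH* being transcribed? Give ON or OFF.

OFF

Fumarate is absent, so FubQ is inactive.
Glyoxylate is absent, so KulF is inactive.
With no repressor bound, *gixG* is transcribed.
So GixG is produced and active.
cAMP is absent, so DulX is inactive.
Required activator DulX is absent, so *nolX* is not transcribed.
So NolX is not produced.
No repressor is bound and GixG is active, so *jovA* is transcribed.
So JovA is produced and active.
No repressor is bound and JovA is active, so *irpH* is transcribed.
So IrpH is produced and active.
No repressor is bound and IrpH is active, so *jovX* is transcribed.
So JovX is produced and active.
With repressor JovX bound, *dulH* is not transcribed.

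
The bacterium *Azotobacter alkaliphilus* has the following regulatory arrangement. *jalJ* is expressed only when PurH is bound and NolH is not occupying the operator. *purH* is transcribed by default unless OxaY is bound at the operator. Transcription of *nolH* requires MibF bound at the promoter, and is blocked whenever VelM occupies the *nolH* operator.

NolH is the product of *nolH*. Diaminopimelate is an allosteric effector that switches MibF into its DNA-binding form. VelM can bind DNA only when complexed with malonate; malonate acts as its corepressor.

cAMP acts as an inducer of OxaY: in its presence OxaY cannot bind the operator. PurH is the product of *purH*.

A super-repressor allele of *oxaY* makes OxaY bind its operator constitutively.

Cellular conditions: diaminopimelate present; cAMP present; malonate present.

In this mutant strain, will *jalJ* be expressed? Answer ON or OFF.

Malonate is present, so VelM is active.
Diaminopimelate is present, so MibF is active.
With repressor VelM bound, *nolH* is not transcribed.
So NolH is not produced.
OxaY is constitutively active in this strain.
With repressor OxaY bound, *purH* is not transcribed.
So PurH is not produced.
Required activator PurH is absent, so *jalJ* is not transcribed.

OFF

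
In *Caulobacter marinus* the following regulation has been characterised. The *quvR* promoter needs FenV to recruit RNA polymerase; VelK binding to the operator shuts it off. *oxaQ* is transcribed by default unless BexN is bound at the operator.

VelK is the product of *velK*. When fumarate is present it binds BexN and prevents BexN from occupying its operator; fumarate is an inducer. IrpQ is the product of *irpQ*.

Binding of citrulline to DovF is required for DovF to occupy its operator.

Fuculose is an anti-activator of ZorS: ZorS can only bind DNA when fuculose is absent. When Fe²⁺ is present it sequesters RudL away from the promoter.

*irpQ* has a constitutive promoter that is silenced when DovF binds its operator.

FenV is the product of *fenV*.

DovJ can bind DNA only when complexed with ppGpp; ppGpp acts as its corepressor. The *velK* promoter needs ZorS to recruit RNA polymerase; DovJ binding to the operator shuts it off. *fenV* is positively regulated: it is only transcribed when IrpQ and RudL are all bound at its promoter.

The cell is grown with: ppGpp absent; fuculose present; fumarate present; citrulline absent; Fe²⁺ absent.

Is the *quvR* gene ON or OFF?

Citrulline is absent, so DovF is inactive.
With no repressor bound, *irpQ* is transcribed.
So IrpQ is produced and active.
Fe²⁺ is absent, so RudL is active.
No repressor is bound and IrpQ and RudL are active, so *fenV* is transcribed.
So FenV is produced and active.
ppGpp is absent, so DovJ is inactive.
Fuculose is present, so ZorS is inactive.
Required activator ZorS is absent, so *velK* is not transcribed.
So VelK is not produced.
No repressor is bound and FenV is active, so *quvR* is transcribed.

ON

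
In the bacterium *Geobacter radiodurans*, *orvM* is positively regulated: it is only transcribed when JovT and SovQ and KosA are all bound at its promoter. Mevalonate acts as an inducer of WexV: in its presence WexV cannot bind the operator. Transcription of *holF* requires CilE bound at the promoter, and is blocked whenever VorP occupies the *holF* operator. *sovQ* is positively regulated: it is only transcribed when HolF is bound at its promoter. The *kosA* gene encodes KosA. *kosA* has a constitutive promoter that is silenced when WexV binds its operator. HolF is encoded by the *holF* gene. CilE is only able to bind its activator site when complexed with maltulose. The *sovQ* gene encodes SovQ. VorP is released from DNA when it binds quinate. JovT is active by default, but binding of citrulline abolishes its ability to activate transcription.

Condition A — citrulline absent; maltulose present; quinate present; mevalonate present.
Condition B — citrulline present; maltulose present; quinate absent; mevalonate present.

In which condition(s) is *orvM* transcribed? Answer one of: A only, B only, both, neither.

A only

Condition A:
Citrulline is absent, so JovT is active.
Maltulose is present, so CilE is active.
Quinate is present, so VorP is inactive.
No repressor is bound and CilE is active, so *holF* is transcribed.
So HolF is produced and active.
No repressor is bound and HolF is active, so *sovQ* is transcribed.
So SovQ is produced and active.
Mevalonate is present, so WexV is inactive.
With no repressor bound, *kosA* is transcribed.
So KosA is produced and active.
No repressor is bound and JovT and SovQ and KosA are active, so *orvM* is transcribed.
→ *orvM* is ON in A.
Condition B:
Citrulline is present, so JovT is inactive.
Maltulose is present, so CilE is active.
Quinate is absent, so VorP is active.
With repressor VorP bound, *holF* is not transcribed.
So HolF is not produced.
Required activator HolF is absent, so *sovQ* is not transcribed.
So SovQ is not produced.
Mevalonate is present, so WexV is inactive.
With no repressor bound, *kosA* is transcribed.
So KosA is produced and active.
Required activator JovT is absent, so *orvM* is not transcribed.
→ *orvM* is OFF in B.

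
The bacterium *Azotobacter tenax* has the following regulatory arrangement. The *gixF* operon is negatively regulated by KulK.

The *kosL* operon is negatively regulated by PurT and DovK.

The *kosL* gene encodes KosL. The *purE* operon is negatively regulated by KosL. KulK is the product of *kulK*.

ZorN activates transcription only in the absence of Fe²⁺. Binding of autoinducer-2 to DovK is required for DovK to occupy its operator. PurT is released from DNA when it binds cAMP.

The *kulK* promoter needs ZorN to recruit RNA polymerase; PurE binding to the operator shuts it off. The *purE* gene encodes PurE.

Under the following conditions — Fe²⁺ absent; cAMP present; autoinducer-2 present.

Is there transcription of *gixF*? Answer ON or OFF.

ON

cAMP is present, so PurT is inactive.
Autoinducer-2 is present, so DovK is active.
With repressor DovK bound, *kosL* is not transcribed.
So KosL is not produced.
With no repressor bound, *purE* is transcribed.
So PurE is produced and active.
Fe²⁺ is absent, so ZorN is active.
With repressor PurE bound, *kulK* is not transcribed.
So KulK is not produced.
With no repressor bound, *gixF* is transcribed.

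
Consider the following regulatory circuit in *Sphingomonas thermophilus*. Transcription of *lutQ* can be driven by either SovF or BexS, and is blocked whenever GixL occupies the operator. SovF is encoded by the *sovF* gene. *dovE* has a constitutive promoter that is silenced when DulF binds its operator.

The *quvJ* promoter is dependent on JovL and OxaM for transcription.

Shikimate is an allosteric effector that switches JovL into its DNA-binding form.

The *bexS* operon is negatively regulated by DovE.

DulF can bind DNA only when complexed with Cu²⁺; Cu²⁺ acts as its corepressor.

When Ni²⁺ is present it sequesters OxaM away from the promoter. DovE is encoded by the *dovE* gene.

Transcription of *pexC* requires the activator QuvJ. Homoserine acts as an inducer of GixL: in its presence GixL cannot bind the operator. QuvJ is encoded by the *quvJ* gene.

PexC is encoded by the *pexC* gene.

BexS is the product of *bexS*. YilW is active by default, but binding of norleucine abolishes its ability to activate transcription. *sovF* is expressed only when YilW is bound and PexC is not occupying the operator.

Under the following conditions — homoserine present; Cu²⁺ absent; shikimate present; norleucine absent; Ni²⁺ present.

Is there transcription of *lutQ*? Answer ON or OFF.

Norleucine is absent, so YilW is active.
Shikimate is present, so JovL is active.
Ni²⁺ is present, so OxaM is inactive.
Required activator OxaM is absent, so *quvJ* is not transcribed.
So QuvJ is not produced.
Required activator QuvJ is absent, so *pexC* is not transcribed.
So PexC is not produced.
No repressor is bound and YilW is active, so *sovF* is transcribed.
So SovF is produced and active.
Homoserine is present, so GixL is inactive.
Cu²⁺ is absent, so DulF is inactive.
With no repressor bound, *dovE* is transcribed.
So DovE is produced and active.
With repressor DovE bound, *bexS* is not transcribed.
So BexS is not produced.
Activator SovF is present, so *lutQ* is transcribed.

ON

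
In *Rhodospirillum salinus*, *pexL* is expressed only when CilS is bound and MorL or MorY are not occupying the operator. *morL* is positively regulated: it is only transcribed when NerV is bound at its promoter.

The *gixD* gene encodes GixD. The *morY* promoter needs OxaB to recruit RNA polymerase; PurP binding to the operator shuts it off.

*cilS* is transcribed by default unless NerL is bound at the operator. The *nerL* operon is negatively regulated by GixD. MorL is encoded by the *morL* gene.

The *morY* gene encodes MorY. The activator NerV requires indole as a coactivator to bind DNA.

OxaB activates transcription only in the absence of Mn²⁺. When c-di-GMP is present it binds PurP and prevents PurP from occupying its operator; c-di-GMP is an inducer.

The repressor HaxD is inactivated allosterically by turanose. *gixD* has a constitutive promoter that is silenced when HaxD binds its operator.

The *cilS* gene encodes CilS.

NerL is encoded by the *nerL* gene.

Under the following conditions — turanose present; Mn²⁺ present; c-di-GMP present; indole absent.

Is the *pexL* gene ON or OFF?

Turanose is present, so HaxD is inactive.
With no repressor bound, *gixD* is transcribed.
So GixD is produced and active.
With repressor GixD bound, *nerL* is not transcribed.
So NerL is not produced.
With no repressor bound, *cilS* is transcribed.
So CilS is produced and active.
Indole is absent, so NerV is inactive.
Required activator NerV is absent, so *morL* is not transcribed.
So MorL is not produced.
c-di-GMP is present, so PurP is inactive.
Mn²⁺ is present, so OxaB is inactive.
Required activator OxaB is absent, so *morY* is not transcribed.
So MorY is not produced.
No repressor is bound and CilS is active, so *pexL* is transcribed.

ON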